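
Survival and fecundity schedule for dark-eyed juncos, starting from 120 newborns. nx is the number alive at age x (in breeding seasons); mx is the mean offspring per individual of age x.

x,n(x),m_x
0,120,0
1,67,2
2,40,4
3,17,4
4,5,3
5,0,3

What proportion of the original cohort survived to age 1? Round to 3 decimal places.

l_1 = n_1/n_0 = 67/120 = 0.558333… → 0.558

0.558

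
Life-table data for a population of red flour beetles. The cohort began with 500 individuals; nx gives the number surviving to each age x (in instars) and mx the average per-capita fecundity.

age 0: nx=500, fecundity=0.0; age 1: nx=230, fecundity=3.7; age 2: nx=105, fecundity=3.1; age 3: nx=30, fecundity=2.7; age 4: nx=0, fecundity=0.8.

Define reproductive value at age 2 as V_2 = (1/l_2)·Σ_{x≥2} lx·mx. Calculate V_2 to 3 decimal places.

lx = nx/n0 = nx/500: 1, 0.46, 0.21, 0.06, 0
lx·mx for x ≥ 2: 0.651, 0.162, 0 → sum = 0.813
V_2 = 0.813 / l_2 = 0.813 / 0.21 = 3.871429… → 3.871

3.871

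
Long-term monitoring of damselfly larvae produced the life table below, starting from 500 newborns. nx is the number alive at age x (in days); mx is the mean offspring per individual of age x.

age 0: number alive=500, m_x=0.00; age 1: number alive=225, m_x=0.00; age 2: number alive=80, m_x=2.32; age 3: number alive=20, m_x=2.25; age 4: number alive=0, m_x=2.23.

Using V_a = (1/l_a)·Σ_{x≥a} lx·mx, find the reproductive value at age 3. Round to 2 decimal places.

lx = nx/n0 = nx/500: 1, 0.45, 0.16, 0.04, 0
lx·mx for x ≥ 3: 0.09, 0 → sum = 0.09
V_3 = 0.09 / l_3 = 0.09 / 0.04 = 2.25 → 2.25

2.25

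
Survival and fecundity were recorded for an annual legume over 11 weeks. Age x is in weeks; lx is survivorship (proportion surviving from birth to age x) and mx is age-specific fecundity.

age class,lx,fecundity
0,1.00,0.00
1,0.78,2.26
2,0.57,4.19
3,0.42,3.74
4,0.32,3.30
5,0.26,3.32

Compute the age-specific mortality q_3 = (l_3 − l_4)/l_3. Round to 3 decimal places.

0.238

q_3 = (l_3 − l_4) / l_3 = (0.42 − 0.32) / 0.42
     = 0.1 / 0.42 = 0.238095… → 0.238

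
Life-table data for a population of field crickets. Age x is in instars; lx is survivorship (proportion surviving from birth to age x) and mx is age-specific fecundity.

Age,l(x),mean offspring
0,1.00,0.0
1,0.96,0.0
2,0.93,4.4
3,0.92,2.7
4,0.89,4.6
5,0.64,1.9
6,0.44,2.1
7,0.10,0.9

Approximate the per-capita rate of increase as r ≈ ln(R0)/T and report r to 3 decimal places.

0.745

R0 = Σ lx·mx = 0 + 0 + 4.092 + 2.484 + 4.094 + 1.216 + 0.924 + 0.09 = 12.9
Σ x·lx·mx = 44.266; T = 44.266/12.9 = 3.43147…
r ≈ ln(R0)/T = ln(12.9)/3.43147… = 0.74523… → 0.745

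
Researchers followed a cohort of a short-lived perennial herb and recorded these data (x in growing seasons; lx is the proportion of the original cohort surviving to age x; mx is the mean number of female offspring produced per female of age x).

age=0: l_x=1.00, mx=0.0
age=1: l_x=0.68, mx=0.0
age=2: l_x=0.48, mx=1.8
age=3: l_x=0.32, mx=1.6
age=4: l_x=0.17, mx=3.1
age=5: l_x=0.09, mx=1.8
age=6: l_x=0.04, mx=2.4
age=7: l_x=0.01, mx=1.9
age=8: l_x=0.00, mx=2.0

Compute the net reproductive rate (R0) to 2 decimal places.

2.18

lx·mx by age: 0, 0, 0.864, 0.512, 0.527, 0.162, 0.096, 0.019, 0
R0 = Σ lx·mx = 2.18 → 2.18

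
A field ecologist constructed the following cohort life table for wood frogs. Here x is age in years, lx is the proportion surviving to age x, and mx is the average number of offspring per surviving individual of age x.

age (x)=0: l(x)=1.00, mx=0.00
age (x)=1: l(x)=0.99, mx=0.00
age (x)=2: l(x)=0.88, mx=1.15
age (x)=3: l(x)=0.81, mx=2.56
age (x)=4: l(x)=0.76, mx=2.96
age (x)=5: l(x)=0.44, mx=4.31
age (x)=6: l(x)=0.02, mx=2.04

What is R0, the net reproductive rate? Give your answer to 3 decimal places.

7.272

lx·mx by age: 0, 0, 1.012, 2.0736, 2.2496, 1.8964, 0.0408
R0 = Σ lx·mx = 7.2724 → 7.272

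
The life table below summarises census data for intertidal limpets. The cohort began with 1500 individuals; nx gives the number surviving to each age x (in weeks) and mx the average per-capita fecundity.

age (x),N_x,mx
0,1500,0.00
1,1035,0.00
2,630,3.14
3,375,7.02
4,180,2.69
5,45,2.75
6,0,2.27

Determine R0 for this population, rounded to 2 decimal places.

lx = nx/n0 = nx/1500: 1, 0.69, 0.42, 0.25, 0.12, 0.03, 0
lx·mx by age: 0, 0, 1.3188, 1.755, 0.3228, 0.0825, 0
R0 = Σ lx·mx = 3.4791 → 3.48

3.48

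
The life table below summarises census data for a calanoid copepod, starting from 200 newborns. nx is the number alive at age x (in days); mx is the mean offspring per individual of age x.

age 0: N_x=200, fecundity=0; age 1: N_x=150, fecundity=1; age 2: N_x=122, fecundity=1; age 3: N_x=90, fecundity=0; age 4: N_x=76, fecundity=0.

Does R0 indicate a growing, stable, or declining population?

lx = nx/n0 = nx/200: 1, 0.75, 0.61, 0.45, 0.38
R0 = Σ lx·mx = 0 + 0.75 + 0.61 + 0 + 0 = 1.36
R0 > 1, so the population is growing.

growing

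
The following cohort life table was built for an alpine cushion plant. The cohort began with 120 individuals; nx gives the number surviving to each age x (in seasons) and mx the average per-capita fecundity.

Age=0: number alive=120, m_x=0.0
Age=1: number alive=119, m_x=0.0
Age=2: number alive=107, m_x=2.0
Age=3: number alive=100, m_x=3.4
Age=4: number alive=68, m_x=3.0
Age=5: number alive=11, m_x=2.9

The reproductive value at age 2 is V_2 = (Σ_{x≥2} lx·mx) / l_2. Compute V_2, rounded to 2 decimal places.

lx = nx/n0 = nx/120: 1, 0.99167…, 0.89167…, 0.83333…, 0.56667…, 0.09167…
lx·mx for x ≥ 2: 1.783333…, 2.833333…, 1.7…, 0.265833… → sum = 6.5825…
V_2 = 6.5825… / l_2 = 6.5825… / 0.891667… = 7.382243… → 7.38

7.38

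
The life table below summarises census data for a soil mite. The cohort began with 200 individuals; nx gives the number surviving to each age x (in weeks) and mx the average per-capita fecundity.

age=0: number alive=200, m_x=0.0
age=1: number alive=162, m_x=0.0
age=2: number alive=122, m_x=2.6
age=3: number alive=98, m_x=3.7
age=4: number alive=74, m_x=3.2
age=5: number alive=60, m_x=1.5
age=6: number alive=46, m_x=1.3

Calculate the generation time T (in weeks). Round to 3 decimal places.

3.262

lx = nx/n0 = nx/200: 1, 0.81, 0.61, 0.49, 0.37, 0.3, 0.23
lx·mx: 0, 0, 1.586, 1.813, 1.184, 0.45, 0.299 → R0 = 5.332
x·lx·mx: 0, 0, 3.172, 5.439, 4.736, 2.25, 1.794 → Σ = 17.391
T = 17.391 / 5.332 = 3.261628… → 3.262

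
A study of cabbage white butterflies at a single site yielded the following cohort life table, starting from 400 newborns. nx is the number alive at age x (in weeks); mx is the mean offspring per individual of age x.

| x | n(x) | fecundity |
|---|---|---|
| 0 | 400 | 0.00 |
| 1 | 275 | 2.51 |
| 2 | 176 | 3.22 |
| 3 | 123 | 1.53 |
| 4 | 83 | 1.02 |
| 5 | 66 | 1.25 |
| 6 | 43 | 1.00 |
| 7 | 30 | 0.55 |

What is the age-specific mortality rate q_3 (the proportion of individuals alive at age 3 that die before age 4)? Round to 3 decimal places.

0.325

lx = nx/n0 = nx/400: 1, 0.6875, 0.44, 0.3075, 0.2075, 0.165, 0.1075, 0.075
q_3 = (l_3 − l_4) / l_3 = (0.3075 − 0.2075) / 0.3075
     = 0.1 / 0.3075 = 0.325203… → 0.325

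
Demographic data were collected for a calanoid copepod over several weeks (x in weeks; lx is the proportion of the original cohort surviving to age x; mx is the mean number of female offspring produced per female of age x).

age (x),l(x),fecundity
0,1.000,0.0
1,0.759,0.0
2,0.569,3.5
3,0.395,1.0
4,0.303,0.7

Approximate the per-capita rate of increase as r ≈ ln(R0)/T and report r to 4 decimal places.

0.4125

R0 = Σ lx·mx = 0 + 0 + 1.9915 + 0.395 + 0.2121 = 2.5986
Σ x·lx·mx = 6.0164; T = 6.0164/2.5986 = 2.31525…
r ≈ ln(R0)/T = ln(2.5986)/2.31525… = 0.412471… → 0.4125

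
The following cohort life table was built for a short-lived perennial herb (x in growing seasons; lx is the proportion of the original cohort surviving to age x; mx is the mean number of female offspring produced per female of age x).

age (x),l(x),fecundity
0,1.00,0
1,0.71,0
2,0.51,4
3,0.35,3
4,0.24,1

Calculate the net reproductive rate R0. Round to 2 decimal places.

3.33

lx·mx by age: 0, 0, 2.04, 1.05, 0.24
R0 = Σ lx·mx = 3.33 → 3.33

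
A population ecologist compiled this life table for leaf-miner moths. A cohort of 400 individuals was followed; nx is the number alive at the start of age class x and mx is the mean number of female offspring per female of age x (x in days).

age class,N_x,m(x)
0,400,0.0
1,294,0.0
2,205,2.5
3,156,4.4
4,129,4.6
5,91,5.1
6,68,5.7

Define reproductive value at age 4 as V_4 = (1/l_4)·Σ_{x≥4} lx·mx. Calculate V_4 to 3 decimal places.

lx = nx/n0 = nx/400: 1, 0.735, 0.5125, 0.39, 0.3225, 0.2275, 0.17
lx·mx for x ≥ 4: 1.4835, 1.16025, 0.969 → sum = 3.61275
V_4 = 3.61275 / l_4 = 3.61275 / 0.3225 = 11.202326… → 11.202

11.202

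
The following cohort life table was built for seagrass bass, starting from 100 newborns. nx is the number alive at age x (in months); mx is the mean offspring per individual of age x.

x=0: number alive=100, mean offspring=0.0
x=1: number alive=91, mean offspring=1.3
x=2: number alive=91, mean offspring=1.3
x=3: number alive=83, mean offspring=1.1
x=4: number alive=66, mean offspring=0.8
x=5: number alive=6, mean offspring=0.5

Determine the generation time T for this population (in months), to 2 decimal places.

2.23

lx = nx/n0 = nx/100: 1, 0.91, 0.91, 0.83, 0.66, 0.06
lx·mx: 0, 1.183, 1.183, 0.913, 0.528, 0.03 → R0 = 3.837
x·lx·mx: 0, 1.183, 2.366, 2.739, 2.112, 0.15 → Σ = 8.55
T = 8.55 / 3.837 = 2.228303… → 2.23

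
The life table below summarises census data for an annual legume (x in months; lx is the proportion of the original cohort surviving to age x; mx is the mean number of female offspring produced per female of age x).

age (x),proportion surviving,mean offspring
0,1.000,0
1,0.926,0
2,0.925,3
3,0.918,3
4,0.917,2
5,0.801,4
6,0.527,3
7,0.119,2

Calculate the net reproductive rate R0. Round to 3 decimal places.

12.386

lx·mx by age: 0, 0, 2.775, 2.754, 1.834, 3.204, 1.581, 0.238
R0 = Σ lx·mx = 12.386 → 12.386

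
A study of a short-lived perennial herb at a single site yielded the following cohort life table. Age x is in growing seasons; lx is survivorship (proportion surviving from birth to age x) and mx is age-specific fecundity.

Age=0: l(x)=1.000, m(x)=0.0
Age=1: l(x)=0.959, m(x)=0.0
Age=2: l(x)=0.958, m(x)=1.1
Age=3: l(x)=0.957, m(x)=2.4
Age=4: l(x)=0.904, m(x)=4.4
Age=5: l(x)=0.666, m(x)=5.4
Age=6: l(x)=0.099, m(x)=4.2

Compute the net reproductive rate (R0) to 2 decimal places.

lx·mx by age: 0, 0, 1.0538, 2.2968, 3.9776, 3.5964, 0.4158
R0 = Σ lx·mx = 11.3404 → 11.34

11.34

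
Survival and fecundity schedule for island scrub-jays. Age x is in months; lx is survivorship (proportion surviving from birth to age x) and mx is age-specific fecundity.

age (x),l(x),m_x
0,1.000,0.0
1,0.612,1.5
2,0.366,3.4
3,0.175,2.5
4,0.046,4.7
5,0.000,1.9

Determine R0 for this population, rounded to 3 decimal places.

2.816

lx·mx by age: 0, 0.918, 1.2444, 0.4375, 0.2162, 0
R0 = Σ lx·mx = 2.8161 → 2.816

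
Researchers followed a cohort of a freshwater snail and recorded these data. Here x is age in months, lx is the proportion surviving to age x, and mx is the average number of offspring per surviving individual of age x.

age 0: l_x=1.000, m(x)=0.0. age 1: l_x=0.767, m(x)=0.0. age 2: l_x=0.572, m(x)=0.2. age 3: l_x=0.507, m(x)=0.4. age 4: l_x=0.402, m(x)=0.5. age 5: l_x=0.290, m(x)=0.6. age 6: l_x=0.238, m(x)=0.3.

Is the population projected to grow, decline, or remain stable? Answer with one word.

declining

R0 = Σ lx·mx = 0 + 0 + 0.1144 + 0.2028 + 0.201 + 0.174 + 0.0714 = 0.7636
R0 < 1, so the population is declining.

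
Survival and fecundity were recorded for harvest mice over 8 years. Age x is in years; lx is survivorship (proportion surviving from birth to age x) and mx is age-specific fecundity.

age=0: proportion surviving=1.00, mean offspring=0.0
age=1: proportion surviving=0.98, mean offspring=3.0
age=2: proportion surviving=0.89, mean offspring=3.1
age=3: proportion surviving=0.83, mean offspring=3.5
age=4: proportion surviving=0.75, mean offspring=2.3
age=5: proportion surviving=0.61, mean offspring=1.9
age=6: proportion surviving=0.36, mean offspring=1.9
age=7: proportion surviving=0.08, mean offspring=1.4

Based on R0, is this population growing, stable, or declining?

growing

R0 = Σ lx·mx = 0 + 2.94 + 2.759 + 2.905 + 1.725 + 1.159 + 0.684 + 0.112 = 12.284
R0 > 1, so the population is growing.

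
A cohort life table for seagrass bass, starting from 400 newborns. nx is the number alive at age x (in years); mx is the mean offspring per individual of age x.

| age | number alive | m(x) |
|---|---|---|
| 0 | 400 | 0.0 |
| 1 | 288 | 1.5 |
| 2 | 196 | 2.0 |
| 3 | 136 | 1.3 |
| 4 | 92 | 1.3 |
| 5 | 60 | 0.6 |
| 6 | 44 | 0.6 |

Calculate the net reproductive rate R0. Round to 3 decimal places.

2.957

lx = nx/n0 = nx/400: 1, 0.72, 0.49, 0.34, 0.23, 0.15, 0.11
lx·mx by age: 0, 1.08, 0.98, 0.442, 0.299, 0.09, 0.066
R0 = Σ lx·mx = 2.957 → 2.957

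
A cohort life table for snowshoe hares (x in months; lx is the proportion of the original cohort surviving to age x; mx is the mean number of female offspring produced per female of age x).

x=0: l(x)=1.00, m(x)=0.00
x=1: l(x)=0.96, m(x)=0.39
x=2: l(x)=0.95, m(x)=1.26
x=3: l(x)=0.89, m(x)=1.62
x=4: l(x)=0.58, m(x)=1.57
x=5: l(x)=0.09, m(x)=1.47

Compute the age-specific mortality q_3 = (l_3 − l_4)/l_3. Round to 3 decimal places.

q_3 = (l_3 − l_4) / l_3 = (0.89 − 0.58) / 0.89
     = 0.31 / 0.89 = 0.348315… → 0.348

0.348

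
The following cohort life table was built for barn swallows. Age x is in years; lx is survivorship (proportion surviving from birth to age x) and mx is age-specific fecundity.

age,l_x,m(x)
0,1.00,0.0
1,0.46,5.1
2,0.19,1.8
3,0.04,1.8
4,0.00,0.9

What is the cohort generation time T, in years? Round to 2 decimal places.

lx·mx: 0, 2.346, 0.342, 0.072, 0 → R0 = 2.76
x·lx·mx: 0, 2.346, 0.684, 0.216, 0 → Σ = 3.246
T = 3.246 / 2.76 = 1.176087… → 1.18

1.18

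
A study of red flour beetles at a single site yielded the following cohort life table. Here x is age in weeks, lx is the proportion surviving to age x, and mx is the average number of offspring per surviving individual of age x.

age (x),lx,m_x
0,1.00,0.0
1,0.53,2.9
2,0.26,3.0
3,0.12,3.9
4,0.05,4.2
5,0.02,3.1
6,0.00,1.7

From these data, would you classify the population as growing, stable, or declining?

growing

R0 = Σ lx·mx = 0 + 1.537 + 0.78 + 0.468 + 0.21 + 0.062 + 0 = 3.057
R0 > 1, so the population is growing.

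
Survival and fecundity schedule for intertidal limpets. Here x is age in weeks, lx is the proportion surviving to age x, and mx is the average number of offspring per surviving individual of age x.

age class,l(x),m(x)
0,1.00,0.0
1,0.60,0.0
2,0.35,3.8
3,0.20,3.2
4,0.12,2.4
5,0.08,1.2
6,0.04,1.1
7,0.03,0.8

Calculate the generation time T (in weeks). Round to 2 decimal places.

lx·mx: 0, 0, 1.33, 0.64, 0.288, 0.096, 0.044, 0.024 → R0 = 2.422
x·lx·mx: 0, 0, 2.66, 1.92, 1.152, 0.48, 0.264, 0.168 → Σ = 6.644
T = 6.644 / 2.422 = 2.743187… → 2.74

2.74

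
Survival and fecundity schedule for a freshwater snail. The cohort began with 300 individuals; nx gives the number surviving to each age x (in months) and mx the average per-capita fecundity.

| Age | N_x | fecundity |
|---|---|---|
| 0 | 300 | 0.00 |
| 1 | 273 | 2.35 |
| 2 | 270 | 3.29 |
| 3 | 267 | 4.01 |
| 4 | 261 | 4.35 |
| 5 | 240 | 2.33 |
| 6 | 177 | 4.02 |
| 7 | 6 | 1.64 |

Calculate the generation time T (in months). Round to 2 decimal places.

lx = nx/n0 = nx/300: 1, 0.91, 0.9, 0.89, 0.87, 0.8, 0.59, 0.02
lx·mx: 0, 2.1385, 2.961, 3.5689, 3.7845, 1.864, 2.3718, 0.0328 → R0 = 16.7215
x·lx·mx: 0, 2.1385, 5.922, 10.7067, 15.138, 9.32, 14.2308, 0.2296 → Σ = 57.6856
T = 57.6856 / 16.7215 = 3.449786… → 3.45

3.45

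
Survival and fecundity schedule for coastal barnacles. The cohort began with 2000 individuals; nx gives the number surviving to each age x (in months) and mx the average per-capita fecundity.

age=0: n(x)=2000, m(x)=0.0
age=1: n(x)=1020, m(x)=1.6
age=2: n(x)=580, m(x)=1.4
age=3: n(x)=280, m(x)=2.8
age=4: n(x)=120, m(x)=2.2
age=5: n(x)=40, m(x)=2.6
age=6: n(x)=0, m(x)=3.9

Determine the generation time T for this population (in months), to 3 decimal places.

lx = nx/n0 = nx/2000: 1, 0.51, 0.29, 0.14, 0.06, 0.02, 0
lx·mx: 0, 0.816, 0.406, 0.392, 0.132, 0.052, 0 → R0 = 1.798
x·lx·mx: 0, 0.816, 0.812, 1.176, 0.528, 0.26, 0 → Σ = 3.592
T = 3.592 / 1.798 = 1.997775… → 1.998

1.998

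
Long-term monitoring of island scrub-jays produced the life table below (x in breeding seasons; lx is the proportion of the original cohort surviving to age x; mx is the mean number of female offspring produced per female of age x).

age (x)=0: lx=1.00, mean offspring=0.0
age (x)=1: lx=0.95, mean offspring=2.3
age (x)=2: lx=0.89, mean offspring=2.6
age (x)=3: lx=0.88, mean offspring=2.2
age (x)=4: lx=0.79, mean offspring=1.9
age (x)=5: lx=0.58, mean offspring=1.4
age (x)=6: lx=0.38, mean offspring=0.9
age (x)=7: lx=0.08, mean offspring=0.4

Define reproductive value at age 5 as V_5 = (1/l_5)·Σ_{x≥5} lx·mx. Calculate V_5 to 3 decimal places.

2.045

lx·mx for x ≥ 5: 0.812, 0.342, 0.032 → sum = 1.186
V_5 = 1.186 / l_5 = 1.186 / 0.58 = 2.044828… → 2.045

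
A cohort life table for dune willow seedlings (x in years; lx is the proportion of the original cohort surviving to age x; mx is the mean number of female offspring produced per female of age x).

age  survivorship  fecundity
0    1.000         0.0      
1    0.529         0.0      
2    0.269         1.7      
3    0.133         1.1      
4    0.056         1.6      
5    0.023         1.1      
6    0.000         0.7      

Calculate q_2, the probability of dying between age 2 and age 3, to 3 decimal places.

q_2 = (l_2 − l_3) / l_2 = (0.269 − 0.133) / 0.269
     = 0.136 / 0.269 = 0.505576… → 0.506

0.506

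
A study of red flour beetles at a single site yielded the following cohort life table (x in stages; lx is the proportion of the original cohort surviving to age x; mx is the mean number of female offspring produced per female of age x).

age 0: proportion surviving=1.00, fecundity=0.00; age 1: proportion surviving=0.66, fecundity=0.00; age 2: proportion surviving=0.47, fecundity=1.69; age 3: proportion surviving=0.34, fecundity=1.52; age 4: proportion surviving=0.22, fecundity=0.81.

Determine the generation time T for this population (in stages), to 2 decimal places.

2.59

lx·mx: 0, 0, 0.7943, 0.5168, 0.1782 → R0 = 1.4893
x·lx·mx: 0, 0, 1.5886, 1.5504, 0.7128 → Σ = 3.8518
T = 3.8518 / 1.4893 = 2.586316… → 2.59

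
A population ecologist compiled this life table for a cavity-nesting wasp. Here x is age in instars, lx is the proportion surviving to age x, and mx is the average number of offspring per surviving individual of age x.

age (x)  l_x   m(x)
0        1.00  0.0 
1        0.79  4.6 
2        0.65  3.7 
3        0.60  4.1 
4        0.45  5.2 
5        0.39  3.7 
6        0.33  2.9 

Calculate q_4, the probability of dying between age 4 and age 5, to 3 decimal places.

q_4 = (l_4 − l_5) / l_4 = (0.45 − 0.39) / 0.45
     = 0.06 / 0.45 = 0.133333… → 0.133

0.133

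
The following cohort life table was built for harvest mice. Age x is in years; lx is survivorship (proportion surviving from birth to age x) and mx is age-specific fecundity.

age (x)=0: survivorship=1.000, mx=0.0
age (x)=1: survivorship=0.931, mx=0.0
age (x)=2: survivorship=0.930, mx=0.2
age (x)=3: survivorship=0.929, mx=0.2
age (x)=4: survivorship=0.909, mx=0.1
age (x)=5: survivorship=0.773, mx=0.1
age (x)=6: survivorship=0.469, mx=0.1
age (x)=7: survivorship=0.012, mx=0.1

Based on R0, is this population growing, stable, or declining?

declining

R0 = Σ lx·mx = 0 + 0 + 0.186 + 0.1858 + 0.0909 + 0.0773 + 0.0469 + 0.0012 = 0.5881
R0 < 1, so the population is declining.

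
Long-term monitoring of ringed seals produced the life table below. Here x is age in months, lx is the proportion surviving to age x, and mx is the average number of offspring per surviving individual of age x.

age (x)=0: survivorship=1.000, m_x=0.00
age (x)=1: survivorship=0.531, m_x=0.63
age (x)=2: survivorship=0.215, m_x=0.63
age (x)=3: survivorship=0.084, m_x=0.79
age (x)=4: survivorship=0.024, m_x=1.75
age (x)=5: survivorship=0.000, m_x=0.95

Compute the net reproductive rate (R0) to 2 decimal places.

lx·mx by age: 0, 0.33453, 0.13545, 0.06636, 0.042, 0
R0 = Σ lx·mx = 0.57834 → 0.58

0.58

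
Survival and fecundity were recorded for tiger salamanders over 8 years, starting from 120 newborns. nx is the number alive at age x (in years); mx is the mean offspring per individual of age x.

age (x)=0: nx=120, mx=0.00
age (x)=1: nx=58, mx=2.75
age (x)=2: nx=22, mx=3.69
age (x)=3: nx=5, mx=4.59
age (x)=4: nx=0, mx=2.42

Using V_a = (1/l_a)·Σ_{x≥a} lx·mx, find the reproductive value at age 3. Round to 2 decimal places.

4.59

lx = nx/n0 = nx/120: 1, 0.48333…, 0.18333…, 0.04167…, 0
lx·mx for x ≥ 3: 0.19125…, 0 → sum = 0.19125…
V_3 = 0.19125… / l_3 = 0.19125… / 0.041667… = 4.59… → 4.59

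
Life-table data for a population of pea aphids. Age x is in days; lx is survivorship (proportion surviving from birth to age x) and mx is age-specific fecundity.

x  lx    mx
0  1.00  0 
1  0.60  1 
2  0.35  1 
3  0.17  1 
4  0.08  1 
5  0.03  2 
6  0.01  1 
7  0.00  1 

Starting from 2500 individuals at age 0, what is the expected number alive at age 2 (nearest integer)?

875

Expected survivors = N0 · l_2 = 2500 × 0.35 = 875 → 875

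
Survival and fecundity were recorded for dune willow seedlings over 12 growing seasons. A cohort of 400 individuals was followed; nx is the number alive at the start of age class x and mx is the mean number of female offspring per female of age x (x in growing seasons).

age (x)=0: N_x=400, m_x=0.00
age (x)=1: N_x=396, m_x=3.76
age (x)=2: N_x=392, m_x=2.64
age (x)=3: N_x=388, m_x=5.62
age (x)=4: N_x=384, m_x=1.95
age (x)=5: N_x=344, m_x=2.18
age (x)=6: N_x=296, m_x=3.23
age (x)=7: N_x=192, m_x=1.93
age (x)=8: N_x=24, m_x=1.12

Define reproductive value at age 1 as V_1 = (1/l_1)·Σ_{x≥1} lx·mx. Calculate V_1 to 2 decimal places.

19.08

lx = nx/n0 = nx/400: 1, 0.99, 0.98, 0.97, 0.96, 0.86, 0.74, 0.48, 0.06
lx·mx for x ≥ 1: 3.7224, 2.5872, 5.4514, 1.872, 1.8748, 2.3902, 0.9264, 0.0672 → sum = 18.8916
V_1 = 18.8916 / l_1 = 18.8916 / 0.99 = 19.082424… → 19.08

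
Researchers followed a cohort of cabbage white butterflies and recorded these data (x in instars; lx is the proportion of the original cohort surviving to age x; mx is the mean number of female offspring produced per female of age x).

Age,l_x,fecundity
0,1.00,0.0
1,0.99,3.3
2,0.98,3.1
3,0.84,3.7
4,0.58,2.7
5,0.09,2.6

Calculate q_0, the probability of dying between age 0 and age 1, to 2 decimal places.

q_0 = (l_0 − l_1) / l_0 = (1 − 0.99) / 1
     = 0.01 / 1 = 0.01 → 0.01

0.01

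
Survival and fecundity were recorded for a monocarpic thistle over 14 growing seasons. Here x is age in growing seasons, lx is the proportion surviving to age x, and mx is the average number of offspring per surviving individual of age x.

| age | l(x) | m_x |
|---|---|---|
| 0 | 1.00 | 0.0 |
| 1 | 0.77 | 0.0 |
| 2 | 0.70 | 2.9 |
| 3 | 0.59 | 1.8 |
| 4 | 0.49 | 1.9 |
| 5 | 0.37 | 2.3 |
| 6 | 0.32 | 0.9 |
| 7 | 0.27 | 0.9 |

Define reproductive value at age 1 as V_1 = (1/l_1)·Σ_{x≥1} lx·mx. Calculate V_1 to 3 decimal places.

7.019

lx·mx for x ≥ 1: 0, 2.03, 1.062, 0.931, 0.851, 0.288, 0.243 → sum = 5.405
V_1 = 5.405 / l_1 = 5.405 / 0.77 = 7.019481… → 7.019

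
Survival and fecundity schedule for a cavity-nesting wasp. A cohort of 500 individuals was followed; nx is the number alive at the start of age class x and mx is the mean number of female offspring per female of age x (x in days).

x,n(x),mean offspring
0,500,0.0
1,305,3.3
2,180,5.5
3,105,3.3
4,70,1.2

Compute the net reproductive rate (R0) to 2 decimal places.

lx = nx/n0 = nx/500: 1, 0.61, 0.36, 0.21, 0.14
lx·mx by age: 0, 2.013, 1.98, 0.693, 0.168
R0 = Σ lx·mx = 4.854 → 4.85

4.85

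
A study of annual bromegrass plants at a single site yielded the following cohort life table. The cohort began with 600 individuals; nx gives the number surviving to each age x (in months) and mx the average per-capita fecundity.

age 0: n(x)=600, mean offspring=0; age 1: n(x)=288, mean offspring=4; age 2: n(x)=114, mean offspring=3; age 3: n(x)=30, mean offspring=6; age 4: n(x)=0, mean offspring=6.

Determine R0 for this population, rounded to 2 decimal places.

lx = nx/n0 = nx/600: 1, 0.48, 0.19, 0.05, 0
lx·mx by age: 0, 1.92, 0.57, 0.3, 0
R0 = Σ lx·mx = 2.79 → 2.79

2.79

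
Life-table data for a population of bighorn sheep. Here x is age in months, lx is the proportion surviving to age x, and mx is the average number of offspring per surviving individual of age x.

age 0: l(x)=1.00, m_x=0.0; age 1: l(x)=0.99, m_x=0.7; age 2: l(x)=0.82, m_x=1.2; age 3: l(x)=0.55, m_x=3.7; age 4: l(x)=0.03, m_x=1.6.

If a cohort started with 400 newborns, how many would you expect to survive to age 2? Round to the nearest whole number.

328

Expected survivors = N0 · l_2 = 400 × 0.82 = 328 → 328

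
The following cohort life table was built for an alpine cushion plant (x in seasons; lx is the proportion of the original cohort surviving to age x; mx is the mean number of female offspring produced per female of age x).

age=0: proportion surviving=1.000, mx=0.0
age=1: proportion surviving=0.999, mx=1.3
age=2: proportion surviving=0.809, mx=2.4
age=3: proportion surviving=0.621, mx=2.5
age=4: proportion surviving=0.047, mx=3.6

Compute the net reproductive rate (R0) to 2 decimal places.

lx·mx by age: 0, 1.2987, 1.9416, 1.5525, 0.1692
R0 = Σ lx·mx = 4.962 → 4.96

4.96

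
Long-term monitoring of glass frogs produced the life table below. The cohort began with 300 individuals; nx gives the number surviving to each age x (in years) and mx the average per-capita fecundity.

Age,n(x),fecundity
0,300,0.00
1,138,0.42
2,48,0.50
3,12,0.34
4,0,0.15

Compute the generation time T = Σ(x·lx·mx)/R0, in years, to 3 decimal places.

lx = nx/n0 = nx/300: 1, 0.46, 0.16, 0.04, 0
lx·mx: 0, 0.1932, 0.08, 0.0136, 0 → R0 = 0.2868
x·lx·mx: 0, 0.1932, 0.16, 0.0408, 0 → Σ = 0.394
T = 0.394 / 0.2868 = 1.37378… → 1.374

1.374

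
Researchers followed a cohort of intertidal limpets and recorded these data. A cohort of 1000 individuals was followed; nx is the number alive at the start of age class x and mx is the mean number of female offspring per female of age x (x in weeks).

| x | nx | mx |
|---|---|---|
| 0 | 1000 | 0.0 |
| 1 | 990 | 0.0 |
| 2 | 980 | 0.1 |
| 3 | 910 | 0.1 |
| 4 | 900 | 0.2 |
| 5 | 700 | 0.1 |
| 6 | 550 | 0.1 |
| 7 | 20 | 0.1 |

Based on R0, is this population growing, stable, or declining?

lx = nx/n0 = nx/1000: 1, 0.99, 0.98, 0.91, 0.9, 0.7, 0.55, 0.02
R0 = Σ lx·mx = 0 + 0 + 0.098 + 0.091 + 0.18 + 0.07 + 0.055 + 0.002 = 0.496
R0 < 1, so the population is declining.

declining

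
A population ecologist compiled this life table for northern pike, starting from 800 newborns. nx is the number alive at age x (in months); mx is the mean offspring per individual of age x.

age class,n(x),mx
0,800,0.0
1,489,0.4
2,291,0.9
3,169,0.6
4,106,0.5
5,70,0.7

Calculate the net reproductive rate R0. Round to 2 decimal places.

lx = nx/n0 = nx/800: 1, 0.61125, 0.36375, 0.21125, 0.1325, 0.0875
lx·mx by age: 0, 0.2445, 0.327375, 0.12675, 0.06625, 0.06125
R0 = Σ lx·mx = 0.826125 → 0.83

0.83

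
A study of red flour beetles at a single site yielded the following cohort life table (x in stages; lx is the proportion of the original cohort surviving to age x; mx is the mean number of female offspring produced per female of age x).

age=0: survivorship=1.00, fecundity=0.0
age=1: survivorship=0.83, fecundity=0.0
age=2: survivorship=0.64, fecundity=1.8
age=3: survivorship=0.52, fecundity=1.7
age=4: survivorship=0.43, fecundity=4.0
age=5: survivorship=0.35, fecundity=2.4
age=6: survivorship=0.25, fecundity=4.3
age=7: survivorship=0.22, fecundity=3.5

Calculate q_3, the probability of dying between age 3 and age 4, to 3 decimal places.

q_3 = (l_3 − l_4) / l_3 = (0.52 − 0.43) / 0.52
     = 0.09 / 0.52 = 0.173077… → 0.173

0.173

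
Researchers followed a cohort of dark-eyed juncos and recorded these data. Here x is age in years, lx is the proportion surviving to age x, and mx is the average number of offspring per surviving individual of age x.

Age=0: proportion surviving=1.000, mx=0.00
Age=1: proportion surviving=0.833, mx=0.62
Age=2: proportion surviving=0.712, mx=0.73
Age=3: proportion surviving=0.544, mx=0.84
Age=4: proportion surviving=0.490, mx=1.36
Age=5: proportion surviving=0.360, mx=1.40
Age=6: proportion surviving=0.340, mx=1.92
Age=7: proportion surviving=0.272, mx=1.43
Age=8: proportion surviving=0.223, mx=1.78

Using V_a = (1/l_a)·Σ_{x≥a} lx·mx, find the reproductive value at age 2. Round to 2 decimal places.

lx·mx for x ≥ 2: 0.51976, 0.45696, 0.6664, 0.504, 0.6528, 0.38896, 0.39694 → sum = 3.58582
V_2 = 3.58582 / l_2 = 3.58582 / 0.712 = 5.036264… → 5.04

5.04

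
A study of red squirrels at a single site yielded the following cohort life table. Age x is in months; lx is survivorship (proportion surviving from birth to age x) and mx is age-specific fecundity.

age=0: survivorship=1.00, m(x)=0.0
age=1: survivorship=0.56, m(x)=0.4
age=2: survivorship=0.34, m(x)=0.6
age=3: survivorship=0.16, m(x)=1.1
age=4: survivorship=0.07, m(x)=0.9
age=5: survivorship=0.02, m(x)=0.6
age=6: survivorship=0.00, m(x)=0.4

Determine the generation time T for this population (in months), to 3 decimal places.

2.168

lx·mx: 0, 0.224, 0.204, 0.176, 0.063, 0.012, 0 → R0 = 0.679
x·lx·mx: 0, 0.224, 0.408, 0.528, 0.252, 0.06, 0 → Σ = 1.472
T = 1.472 / 0.679 = 2.167894… → 2.168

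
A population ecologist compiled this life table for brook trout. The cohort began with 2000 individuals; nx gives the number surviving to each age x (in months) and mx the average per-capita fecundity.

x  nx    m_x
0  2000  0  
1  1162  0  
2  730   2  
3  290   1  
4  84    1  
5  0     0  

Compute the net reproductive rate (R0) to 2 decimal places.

lx = nx/n0 = nx/2000: 1, 0.581, 0.365, 0.145, 0.042, 0
lx·mx by age: 0, 0, 0.73, 0.145, 0.042, 0
R0 = Σ lx·mx = 0.917 → 0.92

0.92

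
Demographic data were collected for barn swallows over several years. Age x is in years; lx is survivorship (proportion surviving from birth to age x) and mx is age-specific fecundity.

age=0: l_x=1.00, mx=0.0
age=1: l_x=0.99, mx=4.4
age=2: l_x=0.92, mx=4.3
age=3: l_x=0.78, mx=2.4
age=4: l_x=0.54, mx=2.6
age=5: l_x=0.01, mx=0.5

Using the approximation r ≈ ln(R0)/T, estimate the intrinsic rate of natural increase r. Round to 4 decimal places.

1.2075

R0 = Σ lx·mx = 0 + 4.356 + 3.956 + 1.872 + 1.404 + 0.005 = 11.593
Σ x·lx·mx = 23.525; T = 23.525/11.593 = 2.02924…
r ≈ ln(R0)/T = ln(11.593)/2.02924… = 1.207545… → 1.2075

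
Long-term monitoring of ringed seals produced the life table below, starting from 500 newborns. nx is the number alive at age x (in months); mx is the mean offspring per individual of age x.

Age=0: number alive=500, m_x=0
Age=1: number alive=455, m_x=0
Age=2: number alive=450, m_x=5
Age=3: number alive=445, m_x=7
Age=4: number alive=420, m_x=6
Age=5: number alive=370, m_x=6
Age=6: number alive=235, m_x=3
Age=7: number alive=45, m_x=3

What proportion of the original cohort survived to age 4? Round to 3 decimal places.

0.840

l_4 = n_4/n_0 = 420/500 = 0.84 → 0.840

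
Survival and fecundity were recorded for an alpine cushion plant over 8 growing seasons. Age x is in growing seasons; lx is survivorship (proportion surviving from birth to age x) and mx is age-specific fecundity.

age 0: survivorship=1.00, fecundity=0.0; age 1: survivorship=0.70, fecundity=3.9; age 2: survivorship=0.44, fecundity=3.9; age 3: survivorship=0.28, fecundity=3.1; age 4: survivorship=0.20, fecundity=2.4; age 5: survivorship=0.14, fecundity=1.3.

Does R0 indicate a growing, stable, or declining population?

R0 = Σ lx·mx = 0 + 2.73 + 1.716 + 0.868 + 0.48 + 0.182 = 5.976
R0 > 1, so the population is growing.

growing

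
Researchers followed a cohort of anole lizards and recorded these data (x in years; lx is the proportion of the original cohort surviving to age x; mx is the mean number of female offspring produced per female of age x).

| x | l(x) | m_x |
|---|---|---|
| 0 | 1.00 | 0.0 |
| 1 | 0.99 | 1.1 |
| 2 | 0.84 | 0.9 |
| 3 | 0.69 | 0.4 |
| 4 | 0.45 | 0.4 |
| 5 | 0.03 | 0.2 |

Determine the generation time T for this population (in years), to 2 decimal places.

lx·mx: 0, 1.089, 0.756, 0.276, 0.18, 0.006 → R0 = 2.307
x·lx·mx: 0, 1.089, 1.512, 0.828, 0.72, 0.03 → Σ = 4.179
T = 4.179 / 2.307 = 1.811443… → 1.81

1.81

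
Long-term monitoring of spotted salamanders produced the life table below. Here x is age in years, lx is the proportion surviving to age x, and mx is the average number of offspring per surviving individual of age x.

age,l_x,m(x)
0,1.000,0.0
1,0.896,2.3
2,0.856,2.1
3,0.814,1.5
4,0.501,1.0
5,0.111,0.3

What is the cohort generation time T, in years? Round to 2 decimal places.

lx·mx: 0, 2.0608, 1.7976, 1.221, 0.501, 0.0333 → R0 = 5.6137
x·lx·mx: 0, 2.0608, 3.5952, 3.663, 2.004, 0.1665 → Σ = 11.4895
T = 11.4895 / 5.6137 = 2.046689… → 2.05

2.05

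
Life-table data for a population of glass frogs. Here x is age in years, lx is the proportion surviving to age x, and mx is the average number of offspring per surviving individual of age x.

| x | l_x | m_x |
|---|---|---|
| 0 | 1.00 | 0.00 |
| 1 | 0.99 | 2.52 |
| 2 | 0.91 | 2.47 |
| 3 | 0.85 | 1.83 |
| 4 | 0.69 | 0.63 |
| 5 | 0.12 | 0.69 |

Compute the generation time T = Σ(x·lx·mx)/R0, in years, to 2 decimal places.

2.03

lx·mx: 0, 2.4948, 2.2477, 1.5555, 0.4347, 0.0828 → R0 = 6.8155
x·lx·mx: 0, 2.4948, 4.4954, 4.6665, 1.7388, 0.414 → Σ = 13.8095
T = 13.8095 / 6.8155 = 2.02619… → 2.03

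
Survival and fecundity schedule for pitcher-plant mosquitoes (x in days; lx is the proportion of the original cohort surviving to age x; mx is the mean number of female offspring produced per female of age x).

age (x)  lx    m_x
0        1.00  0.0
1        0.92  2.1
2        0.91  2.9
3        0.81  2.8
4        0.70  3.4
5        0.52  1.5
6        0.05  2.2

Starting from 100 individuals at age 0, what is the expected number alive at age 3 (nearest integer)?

81

Expected survivors = N0 · l_3 = 100 × 0.81 = 81 → 81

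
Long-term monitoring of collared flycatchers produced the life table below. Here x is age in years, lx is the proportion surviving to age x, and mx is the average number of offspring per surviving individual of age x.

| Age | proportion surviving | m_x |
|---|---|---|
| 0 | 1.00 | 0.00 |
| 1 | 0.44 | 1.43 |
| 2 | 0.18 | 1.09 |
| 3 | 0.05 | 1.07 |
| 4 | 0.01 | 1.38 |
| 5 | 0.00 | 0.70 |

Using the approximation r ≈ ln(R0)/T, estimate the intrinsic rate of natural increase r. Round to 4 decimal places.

R0 = Σ lx·mx = 0 + 0.6292 + 0.1962 + 0.0535 + 0.0138 + 0 = 0.8927
Σ x·lx·mx = 1.2373; T = 1.2373/0.8927 = 1.38602…
r ≈ ln(R0)/T = ln(0.8927)/1.38602… = -0.081893… → -0.0819

-0.0819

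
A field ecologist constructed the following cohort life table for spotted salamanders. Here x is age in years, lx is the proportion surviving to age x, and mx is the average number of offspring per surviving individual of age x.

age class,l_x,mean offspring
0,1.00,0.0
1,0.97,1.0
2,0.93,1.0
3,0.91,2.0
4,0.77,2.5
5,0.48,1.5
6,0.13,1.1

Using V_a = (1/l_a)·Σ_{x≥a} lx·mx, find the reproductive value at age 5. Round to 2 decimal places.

lx·mx for x ≥ 5: 0.72, 0.143 → sum = 0.863
V_5 = 0.863 / l_5 = 0.863 / 0.48 = 1.797917… → 1.80

1.80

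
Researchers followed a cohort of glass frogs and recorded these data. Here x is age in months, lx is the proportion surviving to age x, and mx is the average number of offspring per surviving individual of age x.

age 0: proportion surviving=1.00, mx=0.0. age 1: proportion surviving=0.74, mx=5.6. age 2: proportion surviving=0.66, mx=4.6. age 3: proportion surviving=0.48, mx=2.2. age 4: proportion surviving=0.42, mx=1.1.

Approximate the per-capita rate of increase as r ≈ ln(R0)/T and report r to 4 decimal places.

R0 = Σ lx·mx = 0 + 4.144 + 3.036 + 1.056 + 0.462 = 8.698
Σ x·lx·mx = 15.232; T = 15.232/8.698 = 1.75121…
r ≈ ln(R0)/T = ln(8.698)/1.75121… = 1.235201… → 1.2352

1.2352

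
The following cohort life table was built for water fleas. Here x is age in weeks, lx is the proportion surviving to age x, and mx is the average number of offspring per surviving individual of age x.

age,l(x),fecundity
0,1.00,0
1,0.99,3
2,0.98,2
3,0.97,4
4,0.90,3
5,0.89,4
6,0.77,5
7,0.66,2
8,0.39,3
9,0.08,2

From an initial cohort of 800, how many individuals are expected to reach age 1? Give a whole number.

Expected survivors = N0 · l_1 = 800 × 0.99 = 792 → 792

792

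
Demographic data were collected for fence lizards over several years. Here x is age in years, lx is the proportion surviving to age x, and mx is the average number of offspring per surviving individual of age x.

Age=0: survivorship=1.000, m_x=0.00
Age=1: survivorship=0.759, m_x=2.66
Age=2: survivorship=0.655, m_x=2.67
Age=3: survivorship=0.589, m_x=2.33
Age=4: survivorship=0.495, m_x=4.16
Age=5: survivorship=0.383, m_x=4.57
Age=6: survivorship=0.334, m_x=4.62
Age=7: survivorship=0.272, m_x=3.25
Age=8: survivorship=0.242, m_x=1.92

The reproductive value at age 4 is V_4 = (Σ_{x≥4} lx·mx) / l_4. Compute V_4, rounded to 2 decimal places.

lx·mx for x ≥ 4: 2.0592, 1.75031, 1.54308, 0.884, 0.46464 → sum = 6.70123
V_4 = 6.70123 / l_4 = 6.70123 / 0.495 = 13.537838… → 13.54

13.54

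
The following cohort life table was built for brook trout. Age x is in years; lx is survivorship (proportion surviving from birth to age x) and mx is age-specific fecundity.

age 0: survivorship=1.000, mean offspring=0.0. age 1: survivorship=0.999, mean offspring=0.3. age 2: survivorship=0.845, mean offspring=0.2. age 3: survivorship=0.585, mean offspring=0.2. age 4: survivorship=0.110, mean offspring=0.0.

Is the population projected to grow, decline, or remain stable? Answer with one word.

R0 = Σ lx·mx = 0 + 0.2997 + 0.169 + 0.117 + 0 = 0.5857
R0 < 1, so the population is declining.

declining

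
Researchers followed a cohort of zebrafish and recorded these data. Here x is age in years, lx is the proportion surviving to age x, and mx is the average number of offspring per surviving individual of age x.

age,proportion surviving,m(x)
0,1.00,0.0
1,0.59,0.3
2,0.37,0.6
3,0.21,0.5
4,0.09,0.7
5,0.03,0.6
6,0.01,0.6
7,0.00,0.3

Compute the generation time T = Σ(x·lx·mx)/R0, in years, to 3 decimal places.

lx·mx: 0, 0.177, 0.222, 0.105, 0.063, 0.018, 0.006, 0 → R0 = 0.591
x·lx·mx: 0, 0.177, 0.444, 0.315, 0.252, 0.09, 0.036, 0 → Σ = 1.314
T = 1.314 / 0.591 = 2.22335… → 2.223

2.223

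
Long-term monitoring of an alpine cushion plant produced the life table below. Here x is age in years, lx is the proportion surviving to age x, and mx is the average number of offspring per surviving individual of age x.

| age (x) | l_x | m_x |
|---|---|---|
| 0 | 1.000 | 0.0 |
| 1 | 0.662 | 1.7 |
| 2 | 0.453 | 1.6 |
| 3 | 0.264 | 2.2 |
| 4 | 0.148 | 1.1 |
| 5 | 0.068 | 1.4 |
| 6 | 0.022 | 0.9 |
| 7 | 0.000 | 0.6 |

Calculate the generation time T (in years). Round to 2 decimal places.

lx·mx: 0, 1.1254, 0.7248, 0.5808, 0.1628, 0.0952, 0.0198, 0 → R0 = 2.7088
x·lx·mx: 0, 1.1254, 1.4496, 1.7424, 0.6512, 0.476, 0.1188, 0 → Σ = 5.5634
T = 5.5634 / 2.7088 = 2.053825… → 2.05

2.05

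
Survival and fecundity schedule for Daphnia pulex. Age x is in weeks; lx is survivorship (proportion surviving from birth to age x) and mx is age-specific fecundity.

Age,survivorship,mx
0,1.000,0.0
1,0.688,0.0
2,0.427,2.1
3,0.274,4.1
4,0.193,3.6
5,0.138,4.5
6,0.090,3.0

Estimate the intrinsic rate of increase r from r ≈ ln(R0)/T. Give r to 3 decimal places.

R0 = Σ lx·mx = 0 + 0 + 0.8967 + 1.1234 + 0.6948 + 0.621 + 0.27 = 3.6059
Σ x·lx·mx = 12.6678; T = 12.6678/3.6059 = 3.51308…
r ≈ ln(R0)/T = ln(3.6059)/3.51308… = 0.36509… → 0.365

0.365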